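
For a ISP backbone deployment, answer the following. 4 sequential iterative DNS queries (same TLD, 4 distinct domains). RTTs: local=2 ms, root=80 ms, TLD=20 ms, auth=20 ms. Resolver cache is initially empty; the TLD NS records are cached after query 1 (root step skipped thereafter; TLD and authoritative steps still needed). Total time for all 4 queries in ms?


Lookup 1 (cold cache): local + root + TLD + auth = 2 + 80 + 20 + 20 = 122 ms
Lookups 2..4 (TLD NS cached -> skip root; new domain -> still ask TLD and auth): local + TLD + auth = 2 + 20 + 20 = 42 ms each
Remaining 3 lookups: 3 * 42 = 126 ms
Total = 122 + 126 = 248 ms

248


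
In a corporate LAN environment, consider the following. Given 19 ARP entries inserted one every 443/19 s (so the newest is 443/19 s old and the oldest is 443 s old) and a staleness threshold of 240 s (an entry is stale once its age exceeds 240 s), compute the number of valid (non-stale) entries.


Ages are k * 443/19 s for k = 1..19 (spacing = 23.3158 s).
Entry k is valid iff k * 443/19 <= 240 iff k <= 19 * 240 / 443 = 10.2935
n_valid = floor(10.2935) = 10
(n_stale = 19 - 10 = 9)

10


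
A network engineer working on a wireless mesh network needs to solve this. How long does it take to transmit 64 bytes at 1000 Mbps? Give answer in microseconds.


Given: packet = 64 bytes, bandwidth = 1000 Mbps
Packet in bits = 64 * 8 = 512 bits
Bandwidth = 1000 * 10^6 = 1000000000 bps
Time = 512 / 1000000000 seconds
Time in us = 512 * 10^6 / 1000000000 = 0.512

0.512


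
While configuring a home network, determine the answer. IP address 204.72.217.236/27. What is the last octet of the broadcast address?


Given: IP = 204.72.217.236, prefix = /27
Host bits = 32 - 27 = 5
Network last octet = 236 AND mask = 224
Host part size = 2^5 - 1 = 31
Broadcast last octet = 224 OR 31 = 255

255


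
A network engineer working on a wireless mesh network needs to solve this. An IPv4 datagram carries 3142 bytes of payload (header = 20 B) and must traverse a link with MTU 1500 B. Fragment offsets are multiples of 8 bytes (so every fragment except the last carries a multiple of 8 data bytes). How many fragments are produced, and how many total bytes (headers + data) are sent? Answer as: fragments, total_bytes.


Max data per non-final fragment = floor((MTU - header)/8)*8 = floor((1500 - 20)/8)*8 = floor(1480/8)*8 = 1480 B
Final fragment needs no 8-byte alignment: it can carry up to MTU - header = 1480 B
Non-final fragments needed = ceil((payload - 1480) / 1480) = ceil(1662/1480) = ceil(1.1230) = 2
Number of fragments = 2 + 1 = 3
Fragment sizes (data): 2 * 1480 B + 182 B (last, 182 <= 1480 OK)
Total bytes sent = payload + n_frags * header = 3142 + 3*20 = 3142 + 60 = 3202 B

3, 3202


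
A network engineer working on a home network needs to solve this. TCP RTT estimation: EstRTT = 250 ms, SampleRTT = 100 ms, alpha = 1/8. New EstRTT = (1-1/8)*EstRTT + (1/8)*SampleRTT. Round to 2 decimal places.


Given: EstRTT = 250 ms, SampleRTT = 100 ms, alpha = 1/8
New EstRTT = (1 - alpha) * EstRTT + alpha * SampleRTT
(7/8) * 250 = 218.75
(1/8) * 100 = 12.5
New EstRTT = 218.75 + 12.5 = 231.25 ms -> 231.25 ms (2 dp)

231.25


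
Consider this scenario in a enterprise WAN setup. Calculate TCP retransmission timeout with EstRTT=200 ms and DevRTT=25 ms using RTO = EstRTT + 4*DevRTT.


Given: EstRTT = 200 ms, DevRTT = 25 ms
Timeout = EstRTT + 4 * DevRTT
4 * DevRTT = 4 * 25 = 100
Timeout = 200 + 100 = 300 ms

300


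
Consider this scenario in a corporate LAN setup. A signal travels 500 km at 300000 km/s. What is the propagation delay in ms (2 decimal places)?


Given: distance = 500 km, speed = 300000 km/s
Delay = distance / speed = 500 / 300000 seconds
Delay in ms = 500 * 1000 / 300000
Delay = 1.6667 ms
Rounded to 2 dp = 1.67 ms

1.67


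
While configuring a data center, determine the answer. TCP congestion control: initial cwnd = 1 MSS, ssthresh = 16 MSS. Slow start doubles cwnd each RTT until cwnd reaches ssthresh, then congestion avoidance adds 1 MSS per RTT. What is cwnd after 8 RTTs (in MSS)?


RTT 0: cwnd = 1 MSS (initial)
RTT 1: cwnd = 2 MSS (slow start, doubled)
RTT 2: cwnd = 4 MSS (slow start, doubled)
RTT 3: cwnd = 8 MSS (slow start, doubled)
RTT 4: cwnd = 16 MSS (slow start, doubled)
RTT 5: cwnd = 17 MSS (congestion avoidance, +1)
RTT 6: cwnd = 18 MSS (congestion avoidance, +1)
RTT 7: cwnd = 19 MSS (congestion avoidance, +1)
RTT 8: cwnd = 20 MSS (congestion avoidance, +1)

20


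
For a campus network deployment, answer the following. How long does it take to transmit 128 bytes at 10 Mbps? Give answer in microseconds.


Given: packet = 128 bytes, bandwidth = 10 Mbps
Packet in bits = 128 * 8 = 1024 bits
Bandwidth = 10 * 10^6 = 10000000 bps
Time = 1024 / 10000000 seconds
Time in us = 1024 * 10^6 / 10000000 = 102.4

102.4


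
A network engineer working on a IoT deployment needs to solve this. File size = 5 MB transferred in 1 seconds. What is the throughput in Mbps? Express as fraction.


Given: file = 5 MB, time = 1 s
File in Mb = 5 * 8 = 40 Mb
Throughput = 40 / 1 Mbps
Throughput = 40 Mbps

40


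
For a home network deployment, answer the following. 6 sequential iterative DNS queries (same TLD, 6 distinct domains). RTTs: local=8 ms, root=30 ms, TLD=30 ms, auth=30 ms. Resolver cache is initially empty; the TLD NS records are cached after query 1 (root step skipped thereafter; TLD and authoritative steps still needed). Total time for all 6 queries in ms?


Lookup 1 (cold cache): local + root + TLD + auth = 8 + 30 + 30 + 30 = 98 ms
Lookups 2..6 (TLD NS cached -> skip root; new domain -> still ask TLD and auth): local + TLD + auth = 8 + 30 + 30 = 68 ms each
Remaining 5 lookups: 5 * 68 = 340 ms
Total = 98 + 340 = 438 ms

438


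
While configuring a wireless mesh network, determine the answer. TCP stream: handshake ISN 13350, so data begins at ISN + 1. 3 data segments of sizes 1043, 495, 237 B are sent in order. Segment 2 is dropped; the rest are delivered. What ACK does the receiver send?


SYN uses sequence number 13350; first data byte = ISN + 1 = 13351.
Segment 1: SEQ = 13351, len = 1043 B, covers [13351, 14393]
Segment 2: SEQ = 14394, len = 495 B, covers [14394, 14888] [LOST]
Segment 3: SEQ = 14889, len = 237 B, covers [14889, 15125]
In-order data received: bytes [13351, 14393] (segments 1..1).
Segment 2 missing -> gap begins at byte 14394; later segments buffered out of order.
Cumulative ACK = next expected in-order byte = 13351 + 1043 = 14394

14394


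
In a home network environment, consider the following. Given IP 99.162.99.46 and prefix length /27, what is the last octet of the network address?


Given: IP = 99.162.99.46, prefix = /27
Subnet mask = 255.255.255.224
Last octet of IP: 46
Last octet of mask: 224
Network last octet = 46 AND 224 = 32

32


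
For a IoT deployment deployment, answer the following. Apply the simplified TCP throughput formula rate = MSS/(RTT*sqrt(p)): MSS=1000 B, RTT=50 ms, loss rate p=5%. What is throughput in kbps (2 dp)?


Given: MSS = 1000 bytes, RTT = 50 ms, loss = 5%
RTT in seconds = 50 / 1000 = 0.05
Loss rate = 5% = 0.05
sqrt(loss) = sqrt(0.05) = 0.223606797750
Throughput (bytes/s) = 1000 / (0.05 * 0.223606797750) = 89442.7191
Throughput (kbps) = 89442.7191 * 8 / 1000 = 715.541753 -> 715.54 kbps (2 dp)

715.54


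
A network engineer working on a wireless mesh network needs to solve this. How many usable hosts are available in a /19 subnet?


Given: subnet mask /19
Host bits = 32 - 19 = 13
Total addresses = 2^13 = 8192
Usable hosts = 8192 - 2 (network + broadcast) = 8190

8190


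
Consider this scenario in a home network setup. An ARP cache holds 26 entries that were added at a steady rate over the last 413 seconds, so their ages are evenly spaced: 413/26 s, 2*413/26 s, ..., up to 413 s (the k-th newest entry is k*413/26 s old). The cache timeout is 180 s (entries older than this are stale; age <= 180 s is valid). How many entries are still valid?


Ages are k * 413/26 s for k = 1..26 (spacing = 15.8846 s).
Entry k is valid iff k * 413/26 <= 180 iff k <= 26 * 180 / 413 = 11.3317
n_valid = floor(11.3317) = 11
(n_stale = 26 - 11 = 15)

11


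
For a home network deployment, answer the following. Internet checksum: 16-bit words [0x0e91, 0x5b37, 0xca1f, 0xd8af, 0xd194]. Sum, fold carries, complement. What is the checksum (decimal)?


Given words: [0x0e91, 0x5b37, 0xca1f, 0xd8af, 0xd194]
Step 1: Sum all words
Raw sum = 3729 + 23351 + 51743 + 55471 + 53652 = 187946
Step 2: Fold carry: (56874 + 2) = 56876
One's complement = ~56876 & 0xFFFF = 8659

8659


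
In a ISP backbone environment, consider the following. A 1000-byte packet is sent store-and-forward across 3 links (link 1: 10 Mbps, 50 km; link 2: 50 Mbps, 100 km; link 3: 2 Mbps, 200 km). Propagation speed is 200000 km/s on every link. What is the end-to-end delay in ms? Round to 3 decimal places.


Packet = 1000 bytes = 8000 bits. Store-and-forward: sum (t_trans + t_prop) per link.
Link 1: t_trans = 8000/(10*10^6) s = 0.8000 ms; t_prop = 50/200000 s = 0.2500 ms; subtotal = 1.0500 ms
Link 2: t_trans = 8000/(50*10^6) s = 0.1600 ms; t_prop = 100/200000 s = 0.5000 ms; subtotal = 0.6600 ms
Link 3: t_trans = 8000/(2*10^6) s = 4.0000 ms; t_prop = 200/200000 s = 1.0000 ms; subtotal = 5.0000 ms
End-to-end = 1.0500 + 0.6600 + 5.0000 = 6.7100 ms -> 6.710 ms (3 dp)

6.710


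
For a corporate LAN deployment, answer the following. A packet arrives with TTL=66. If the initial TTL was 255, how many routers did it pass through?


Given: initial TTL = 255, received TTL = 66
Hops = initial TTL - received TTL
Hops = 255 - 66 = 189

189


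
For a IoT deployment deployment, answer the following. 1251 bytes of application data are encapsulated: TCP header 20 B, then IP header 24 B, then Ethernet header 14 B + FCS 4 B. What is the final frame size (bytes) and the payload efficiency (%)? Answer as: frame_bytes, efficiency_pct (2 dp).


TCP segment = 1251 + 20 = 1271 B
IP packet = 1271 + 24 = 1295 B
Ethernet frame = 1295 + 14 + 4 = 1313 B
Efficiency = app / frame = 1251 / 1313 = 0.952780 = 95.2780% -> 95.28% (2 dp)

1313, 95.28


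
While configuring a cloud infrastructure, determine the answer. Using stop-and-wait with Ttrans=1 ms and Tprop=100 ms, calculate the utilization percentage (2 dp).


Given: Ttrans = 1 ms, Tprop = 100 ms
RTT = 2 * Tprop = 2 * 100 = 200 ms
U = Ttrans / (Ttrans + RTT)
U = 1 / (1 + 200)
U = 1 / 201 = 0.004975
U% = 0.50%

0.50


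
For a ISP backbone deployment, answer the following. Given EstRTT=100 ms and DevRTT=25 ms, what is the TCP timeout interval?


Given: EstRTT = 100 ms, DevRTT = 25 ms
Timeout = EstRTT + 4 * DevRTT
4 * DevRTT = 4 * 25 = 100
Timeout = 100 + 100 = 200 ms

200


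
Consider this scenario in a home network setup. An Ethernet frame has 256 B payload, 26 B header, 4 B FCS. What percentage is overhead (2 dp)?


Given: payload = 256 B, header = 26 B, trailer = 4 B
Overhead bytes = header + trailer = 26 + 4 = 30
Total frame = payload + overhead = 256 + 30 = 286
Overhead % = 30 / 286 * 100 = 10.4895% -> 10.49% (2 dp)

10.49


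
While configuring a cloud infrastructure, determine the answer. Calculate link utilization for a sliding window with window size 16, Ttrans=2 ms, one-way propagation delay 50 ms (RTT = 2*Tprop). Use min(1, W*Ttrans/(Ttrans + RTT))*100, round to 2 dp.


Given: W = 16, Ttrans = 2 ms, RTT = 100 ms (= 2 * Tprop, Tprop = 50 ms)
Cycle time = Ttrans + RTT = 2 + 100 = 102 ms (first packet sent until its ACK returns)
W * Ttrans = 16 * 2 = 32 ms of sending per cycle
W * Ttrans / (Ttrans + RTT) = 32 / 102 = 0.313725
U = min(1, 0.313725) = 0.313725
U% = 31.37%

31.37


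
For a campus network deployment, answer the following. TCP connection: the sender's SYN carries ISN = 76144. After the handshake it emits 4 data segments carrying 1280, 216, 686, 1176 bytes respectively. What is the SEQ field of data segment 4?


The SYN occupies sequence number ISN = 76144, so the first data byte is ISN + 1 = 76145.
SEQ of data segment i = (ISN + 1) + sum of payload sizes of segments 1..i-1.
Segment 1: SEQ = 76145, payload = 1280 bytes
Segment 2: SEQ = 77425, payload = 216 bytes
Segment 3: SEQ = 77641, payload = 686 bytes
Segment 4: SEQ = 78327, payload = 1176 bytes
SEQ of segment 4 = 76145 + 1280 + 216 + 686 = 78327

78327


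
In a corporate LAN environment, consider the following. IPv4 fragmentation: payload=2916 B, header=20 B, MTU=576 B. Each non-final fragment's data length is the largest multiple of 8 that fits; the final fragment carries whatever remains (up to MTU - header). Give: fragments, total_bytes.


Max data per non-final fragment = floor((MTU - header)/8)*8 = floor((576 - 20)/8)*8 = floor(556/8)*8 = 552 B
Final fragment needs no 8-byte alignment: it can carry up to MTU - header = 556 B
Non-final fragments needed = ceil((payload - 556) / 552) = ceil(2360/552) = ceil(4.2754) = 5
Number of fragments = 5 + 1 = 6
Fragment sizes (data): 5 * 552 B + 156 B (last, 156 <= 556 OK)
Total bytes sent = payload + n_frags * header = 2916 + 6*20 = 2916 + 120 = 3036 B

6, 3036


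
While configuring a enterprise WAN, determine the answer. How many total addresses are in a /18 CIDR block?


Given: CIDR prefix /18
Host bits = 32 - 18 = 14
Total addresses = 2^14 = 16384

16384


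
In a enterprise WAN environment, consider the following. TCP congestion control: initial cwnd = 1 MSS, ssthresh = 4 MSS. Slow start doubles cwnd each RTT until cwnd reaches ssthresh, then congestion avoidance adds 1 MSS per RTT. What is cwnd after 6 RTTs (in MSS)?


RTT 0: cwnd = 1 MSS (initial)
RTT 1: cwnd = 2 MSS (slow start, doubled)
RTT 2: cwnd = 4 MSS (slow start, doubled)
RTT 3: cwnd = 5 MSS (congestion avoidance, +1)
RTT 4: cwnd = 6 MSS (congestion avoidance, +1)
RTT 5: cwnd = 7 MSS (congestion avoidance, +1)
RTT 6: cwnd = 8 MSS (congestion avoidance, +1)

8


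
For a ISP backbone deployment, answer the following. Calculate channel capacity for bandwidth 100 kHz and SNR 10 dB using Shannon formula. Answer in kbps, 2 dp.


Given: B = 100 kHz, SNR = 10 dB
SNR linear = 10^(10/10) = 10
1 + SNR = 11
log2(11) = 3.4594316186
C = 100 * 1000 * 3.4594316186 = 345943.1619 bps
C = 345.943162 kbps -> 345.94 kbps (2 dp)

345.94


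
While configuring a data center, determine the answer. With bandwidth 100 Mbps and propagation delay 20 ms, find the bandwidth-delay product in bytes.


Given: bandwidth = 100 Mbps, delay = 20 ms
BDP in bits = 100 * 10^6 * 20 / 1000
BDP in bits = 2000000
BDP in bytes = 2000000 / 8 = 250000

250000


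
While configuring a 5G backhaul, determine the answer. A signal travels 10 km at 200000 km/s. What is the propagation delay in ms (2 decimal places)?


Given: distance = 10 km, speed = 200000 km/s
Delay = distance / speed = 10 / 200000 seconds
Delay in ms = 10 * 1000 / 200000
Delay = 0.0500 ms
Rounded to 2 dp = 0.05 ms

0.05


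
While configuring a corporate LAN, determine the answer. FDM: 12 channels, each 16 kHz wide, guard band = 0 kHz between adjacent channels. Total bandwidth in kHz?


Given: 12 channels, 16 kHz each, guard = 0 kHz
Channel bandwidth = 12 * 16 = 192 kHz
Guard bands = 11 gaps * 0 kHz = 0 kHz
Total = 192 + 0 = 192 kHz

192


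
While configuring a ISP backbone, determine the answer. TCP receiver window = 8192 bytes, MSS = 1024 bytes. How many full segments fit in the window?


Given: RWND = 8192 bytes, MSS = 1024 bytes
Full segments = floor(RWND / MSS)
Full segments = floor(8192 / 1024)
Full segments = floor(8.0) = 8

8


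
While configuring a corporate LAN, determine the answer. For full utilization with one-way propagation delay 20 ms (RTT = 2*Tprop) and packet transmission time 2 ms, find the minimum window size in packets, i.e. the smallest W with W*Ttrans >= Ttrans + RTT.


Given: Ttrans = 2 ms, RTT = 40 ms (= 2 * Tprop, Tprop = 20 ms)
Time until first ACK returns = Ttrans + RTT = 2 + 40 = 42 ms
Need W * Ttrans >= Ttrans + RTT  ->  W >= (Ttrans + RTT) / Ttrans
(Ttrans + RTT) / Ttrans = 42 / 2 = 21
W_min = ceil(21) = 21

21


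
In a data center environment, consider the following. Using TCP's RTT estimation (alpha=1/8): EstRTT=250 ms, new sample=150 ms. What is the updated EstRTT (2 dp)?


Given: EstRTT = 250 ms, SampleRTT = 150 ms, alpha = 1/8
New EstRTT = (1 - alpha) * EstRTT + alpha * SampleRTT
(7/8) * 250 = 218.75
(1/8) * 150 = 18.75
New EstRTT = 218.75 + 18.75 = 237.5 ms -> 237.50 ms (2 dp)

237.50


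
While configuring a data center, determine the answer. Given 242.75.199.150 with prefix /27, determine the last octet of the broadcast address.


Given: IP = 242.75.199.150, prefix = /27
Host bits = 32 - 27 = 5
Network last octet = 150 AND mask = 128
Host part size = 2^5 - 1 = 31
Broadcast last octet = 128 OR 31 = 159

159


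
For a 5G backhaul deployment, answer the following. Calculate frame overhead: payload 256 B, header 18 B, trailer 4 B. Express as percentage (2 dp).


Given: payload = 256 B, header = 18 B, trailer = 4 B
Overhead bytes = header + trailer = 18 + 4 = 22
Total frame = payload + overhead = 256 + 22 = 278
Overhead % = 22 / 278 * 100 = 7.9137% -> 7.91% (2 dp)

7.91


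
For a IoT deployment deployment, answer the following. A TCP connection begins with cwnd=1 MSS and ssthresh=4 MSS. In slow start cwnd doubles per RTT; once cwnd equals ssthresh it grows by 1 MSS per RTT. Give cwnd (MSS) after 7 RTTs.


RTT 0: cwnd = 1 MSS (initial)
RTT 1: cwnd = 2 MSS (slow start, doubled)
RTT 2: cwnd = 4 MSS (slow start, doubled)
RTT 3: cwnd = 5 MSS (congestion avoidance, +1)
RTT 4: cwnd = 6 MSS (congestion avoidance, +1)
RTT 5: cwnd = 7 MSS (congestion avoidance, +1)
RTT 6: cwnd = 8 MSS (congestion avoidance, +1)
RTT 7: cwnd = 9 MSS (congestion avoidance, +1)

9


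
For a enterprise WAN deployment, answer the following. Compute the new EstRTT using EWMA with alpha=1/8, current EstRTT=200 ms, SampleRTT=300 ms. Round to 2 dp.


Given: EstRTT = 200 ms, SampleRTT = 300 ms, alpha = 1/8
New EstRTT = (1 - alpha) * EstRTT + alpha * SampleRTT
(7/8) * 200 = 175
(1/8) * 300 = 37.5
New EstRTT = 175 + 37.5 = 212.5 ms -> 212.50 ms (2 dp)

212.50


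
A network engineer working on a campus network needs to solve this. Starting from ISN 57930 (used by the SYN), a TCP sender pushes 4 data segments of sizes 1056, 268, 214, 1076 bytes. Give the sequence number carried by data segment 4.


The SYN occupies sequence number ISN = 57930, so the first data byte is ISN + 1 = 57931.
SEQ of data segment i = (ISN + 1) + sum of payload sizes of segments 1..i-1.
Segment 1: SEQ = 57931, payload = 1056 bytes
Segment 2: SEQ = 58987, payload = 268 bytes
Segment 3: SEQ = 59255, payload = 214 bytes
Segment 4: SEQ = 59469, payload = 1076 bytes
SEQ of segment 4 = 57931 + 1056 + 268 + 214 = 59469

59469


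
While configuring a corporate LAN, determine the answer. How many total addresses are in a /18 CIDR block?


Given: CIDR prefix /18
Host bits = 32 - 18 = 14
Total addresses = 2^14 = 16384

16384


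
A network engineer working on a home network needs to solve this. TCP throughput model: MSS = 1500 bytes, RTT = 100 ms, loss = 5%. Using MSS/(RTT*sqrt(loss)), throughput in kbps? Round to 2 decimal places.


Given: MSS = 1500 bytes, RTT = 100 ms, loss = 5%
RTT in seconds = 100 / 1000 = 0.1
Loss rate = 5% = 0.05
sqrt(loss) = sqrt(0.05) = 0.223606797750
Throughput (bytes/s) = 1500 / (0.1 * 0.223606797750) = 67082.0393
Throughput (kbps) = 67082.0393 * 8 / 1000 = 536.656315 -> 536.66 kbps (2 dp)

536.66


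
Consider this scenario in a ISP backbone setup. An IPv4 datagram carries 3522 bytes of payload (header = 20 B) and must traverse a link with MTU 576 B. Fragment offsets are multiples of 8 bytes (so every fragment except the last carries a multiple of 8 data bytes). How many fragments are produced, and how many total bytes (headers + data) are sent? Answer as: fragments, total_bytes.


Max data per non-final fragment = floor((MTU - header)/8)*8 = floor((576 - 20)/8)*8 = floor(556/8)*8 = 552 B
Final fragment needs no 8-byte alignment: it can carry up to MTU - header = 556 B
Non-final fragments needed = ceil((payload - 556) / 552) = ceil(2966/552) = ceil(5.3732) = 6
Number of fragments = 6 + 1 = 7
Fragment sizes (data): 6 * 552 B + 210 B (last, 210 <= 556 OK)
Total bytes sent = payload + n_frags * header = 3522 + 7*20 = 3522 + 140 = 3662 B

7, 3662


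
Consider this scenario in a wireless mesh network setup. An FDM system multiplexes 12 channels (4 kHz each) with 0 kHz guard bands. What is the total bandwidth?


Given: 12 channels, 4 kHz each, guard = 0 kHz
Channel bandwidth = 12 * 4 = 48 kHz
Guard bands = 11 gaps * 0 kHz = 0 kHz
Total = 48 + 0 = 48 kHz

48


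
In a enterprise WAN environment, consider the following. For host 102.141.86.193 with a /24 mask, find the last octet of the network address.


Given: IP = 102.141.86.193, prefix = /24
Subnet mask = 255.255.255.0
Last octet of IP: 193
Last octet of mask: 0
Network last octet = 193 AND 0 = 0

0


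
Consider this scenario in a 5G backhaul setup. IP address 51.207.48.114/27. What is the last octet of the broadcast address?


Given: IP = 51.207.48.114, prefix = /27
Host bits = 32 - 27 = 5
Network last octet = 114 AND mask = 96
Host part size = 2^5 - 1 = 31
Broadcast last octet = 96 OR 31 = 127

127


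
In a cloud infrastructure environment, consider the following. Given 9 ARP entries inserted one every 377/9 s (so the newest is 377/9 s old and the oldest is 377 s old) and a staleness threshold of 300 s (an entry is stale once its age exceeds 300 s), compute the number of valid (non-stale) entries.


Ages are k * 377/9 s for k = 1..9 (spacing = 41.8889 s).
Entry k is valid iff k * 377/9 <= 300 iff k <= 9 * 300 / 377 = 7.1618
n_valid = floor(7.1618) = 7
(n_stale = 9 - 7 = 2)

7


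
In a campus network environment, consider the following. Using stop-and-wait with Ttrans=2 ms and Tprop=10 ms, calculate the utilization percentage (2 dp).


Given: Ttrans = 2 ms, Tprop = 10 ms
RTT = 2 * Tprop = 2 * 10 = 20 ms
U = Ttrans / (Ttrans + RTT)
U = 2 / (2 + 20)
U = 2 / 22 = 0.090909
U% = 9.09%

9.09


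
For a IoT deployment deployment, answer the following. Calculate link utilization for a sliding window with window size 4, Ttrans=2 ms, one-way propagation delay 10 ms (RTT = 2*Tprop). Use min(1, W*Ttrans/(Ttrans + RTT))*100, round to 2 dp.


Given: W = 4, Ttrans = 2 ms, RTT = 20 ms (= 2 * Tprop, Tprop = 10 ms)
Cycle time = Ttrans + RTT = 2 + 20 = 22 ms (first packet sent until its ACK returns)
W * Ttrans = 4 * 2 = 8 ms of sending per cycle
W * Ttrans / (Ttrans + RTT) = 8 / 22 = 0.363636
U = min(1, 0.363636) = 0.363636
U% = 36.36%

36.36


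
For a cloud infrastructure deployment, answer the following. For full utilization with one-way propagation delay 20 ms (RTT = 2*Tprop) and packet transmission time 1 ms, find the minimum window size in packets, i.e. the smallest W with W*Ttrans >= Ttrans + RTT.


Given: Ttrans = 1 ms, RTT = 40 ms (= 2 * Tprop, Tprop = 20 ms)
Time until first ACK returns = Ttrans + RTT = 1 + 40 = 41 ms
Need W * Ttrans >= Ttrans + RTT  ->  W >= (Ttrans + RTT) / Ttrans
(Ttrans + RTT) / Ttrans = 41 / 1 = 41
W_min = ceil(41) = 41

41


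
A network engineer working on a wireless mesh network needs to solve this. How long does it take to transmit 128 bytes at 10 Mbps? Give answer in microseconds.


Given: packet = 128 bytes, bandwidth = 10 Mbps
Packet in bits = 128 * 8 = 1024 bits
Bandwidth = 10 * 10^6 = 10000000 bps
Time = 1024 / 10000000 seconds
Time in us = 1024 * 10^6 / 10000000 = 102.4

102.4


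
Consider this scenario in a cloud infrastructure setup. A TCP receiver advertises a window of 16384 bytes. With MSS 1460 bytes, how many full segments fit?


Given: RWND = 16384 bytes, MSS = 1460 bytes
Full segments = floor(RWND / MSS)
Full segments = floor(16384 / 1460)
Full segments = floor(11.2219) = 11

11


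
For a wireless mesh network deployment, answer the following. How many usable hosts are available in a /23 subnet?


Given: subnet mask /23
Host bits = 32 - 23 = 9
Total addresses = 2^9 = 512
Usable hosts = 512 - 2 (network + broadcast) = 510

510


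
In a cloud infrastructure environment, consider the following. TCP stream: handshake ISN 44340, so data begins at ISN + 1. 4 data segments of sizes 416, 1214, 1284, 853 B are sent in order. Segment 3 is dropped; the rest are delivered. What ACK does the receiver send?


SYN uses sequence number 44340; first data byte = ISN + 1 = 44341.
Segment 1: SEQ = 44341, len = 416 B, covers [44341, 44756]
Segment 2: SEQ = 44757, len = 1214 B, covers [44757, 45970]
Segment 3: SEQ = 45971, len = 1284 B, covers [45971, 47254] [LOST]
Segment 4: SEQ = 47255, len = 853 B, covers [47255, 48107]
In-order data received: bytes [44341, 45970] (segments 1..2).
Segment 3 missing -> gap begins at byte 45971; later segments buffered out of order.
Cumulative ACK = next expected in-order byte = 44341 + 416 + 1214 = 45971

45971


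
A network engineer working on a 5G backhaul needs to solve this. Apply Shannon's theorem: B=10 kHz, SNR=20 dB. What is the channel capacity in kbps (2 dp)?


Given: B = 10 kHz, SNR = 20 dB
SNR linear = 10^(20/10) = 100
1 + SNR = 101
log2(101) = 6.6582114828
C = 10 * 1000 * 6.6582114828 = 66582.1148 bps
C = 66.582115 kbps -> 66.58 kbps (2 dp)

66.58


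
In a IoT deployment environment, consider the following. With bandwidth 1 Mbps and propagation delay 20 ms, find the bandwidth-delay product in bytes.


Given: bandwidth = 1 Mbps, delay = 20 ms
BDP in bits = 1 * 10^6 * 20 / 1000
BDP in bits = 20000
BDP in bytes = 20000 / 8 = 2500

2500


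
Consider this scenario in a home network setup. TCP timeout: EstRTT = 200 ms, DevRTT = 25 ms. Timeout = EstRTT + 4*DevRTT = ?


Given: EstRTT = 200 ms, DevRTT = 25 ms
Timeout = EstRTT + 4 * DevRTT
4 * DevRTT = 4 * 25 = 100
Timeout = 200 + 100 = 300 ms

300


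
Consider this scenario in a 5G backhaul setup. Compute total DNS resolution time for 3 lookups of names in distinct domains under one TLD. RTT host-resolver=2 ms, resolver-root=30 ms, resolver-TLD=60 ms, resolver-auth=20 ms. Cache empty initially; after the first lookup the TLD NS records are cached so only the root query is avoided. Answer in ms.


Lookup 1 (cold cache): local + root + TLD + auth = 2 + 30 + 60 + 20 = 112 ms
Lookups 2..3 (TLD NS cached -> skip root; new domain -> still ask TLD and auth): local + TLD + auth = 2 + 60 + 20 = 82 ms each
Remaining 2 lookups: 2 * 82 = 164 ms
Total = 112 + 164 = 276 ms

276


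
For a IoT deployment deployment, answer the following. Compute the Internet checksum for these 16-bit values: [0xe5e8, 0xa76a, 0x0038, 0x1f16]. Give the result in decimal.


Given words: [0xe5e8, 0xa76a, 0x0038, 0x1f16]
Step 1: Sum all words
Raw sum = 58856 + 42858 + 56 + 7958 = 109728
Step 2: Fold carry: (44192 + 1) = 44193
One's complement = ~44193 & 0xFFFF = 21342

21342


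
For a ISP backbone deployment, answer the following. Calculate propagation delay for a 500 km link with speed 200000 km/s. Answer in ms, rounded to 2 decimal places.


Given: distance = 500 km, speed = 200000 km/s
Delay = distance / speed = 500 / 200000 seconds
Delay in ms = 500 * 1000 / 200000
Delay = 2.5000 ms
Rounded to 2 dp = 2.50 ms

2.50


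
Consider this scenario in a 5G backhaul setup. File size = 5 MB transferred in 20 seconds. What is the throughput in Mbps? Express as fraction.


Given: file = 5 MB, time = 20 s
File in Mb = 5 * 8 = 40 Mb
Throughput = 40 / 20 Mbps
Throughput = 2 Mbps

2


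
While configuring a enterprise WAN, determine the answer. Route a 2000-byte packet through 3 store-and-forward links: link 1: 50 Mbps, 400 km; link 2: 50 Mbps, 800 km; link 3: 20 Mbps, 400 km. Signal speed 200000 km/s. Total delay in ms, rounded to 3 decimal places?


Packet = 2000 bytes = 16000 bits. Store-and-forward: sum (t_trans + t_prop) per link.
Link 1: t_trans = 16000/(50*10^6) s = 0.3200 ms; t_prop = 400/200000 s = 2.0000 ms; subtotal = 2.3200 ms
Link 2: t_trans = 16000/(50*10^6) s = 0.3200 ms; t_prop = 800/200000 s = 4.0000 ms; subtotal = 4.3200 ms
Link 3: t_trans = 16000/(20*10^6) s = 0.8000 ms; t_prop = 400/200000 s = 2.0000 ms; subtotal = 2.8000 ms
End-to-end = 2.3200 + 4.3200 + 2.8000 = 9.4400 ms -> 9.440 ms (3 dp)

9.440


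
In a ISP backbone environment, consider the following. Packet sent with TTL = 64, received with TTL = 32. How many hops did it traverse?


Given: initial TTL = 64, received TTL = 32
Hops = initial TTL - received TTL
Hops = 64 - 32 = 32

32


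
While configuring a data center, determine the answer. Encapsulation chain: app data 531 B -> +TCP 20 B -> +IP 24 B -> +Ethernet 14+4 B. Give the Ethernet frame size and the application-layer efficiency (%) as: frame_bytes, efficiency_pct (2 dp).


TCP segment = 531 + 20 = 551 B
IP packet = 551 + 24 = 575 B
Ethernet frame = 575 + 14 + 4 = 593 B
Efficiency = app / frame = 531 / 593 = 0.895447 = 89.5447% -> 89.54% (2 dp)

593, 89.54


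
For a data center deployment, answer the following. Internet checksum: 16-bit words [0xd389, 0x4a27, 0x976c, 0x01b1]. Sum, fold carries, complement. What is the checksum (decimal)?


Given words: [0xd389, 0x4a27, 0x976c, 0x01b1]
Step 1: Sum all words
Raw sum = 54153 + 18983 + 38764 + 433 = 112333
Step 2: Fold carry: (46797 + 1) = 46798
One's complement = ~46798 & 0xFFFF = 18737

18737


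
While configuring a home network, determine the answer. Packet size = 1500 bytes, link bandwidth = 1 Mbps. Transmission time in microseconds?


Given: packet = 1500 bytes, bandwidth = 1 Mbps
Packet in bits = 1500 * 8 = 12000 bits
Bandwidth = 1 * 10^6 = 1000000 bps
Time = 12000 / 1000000 seconds
Time in us = 12000 * 10^6 / 1000000 = 12000

12000


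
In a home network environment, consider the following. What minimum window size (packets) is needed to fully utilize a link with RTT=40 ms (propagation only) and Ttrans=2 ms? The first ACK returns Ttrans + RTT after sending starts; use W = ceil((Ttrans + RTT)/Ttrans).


Given: Ttrans = 2 ms, RTT = 40 ms (= 2 * Tprop, Tprop = 20 ms)
Time until first ACK returns = Ttrans + RTT = 2 + 40 = 42 ms
Need W * Ttrans >= Ttrans + RTT  ->  W >= (Ttrans + RTT) / Ttrans
(Ttrans + RTT) / Ttrans = 42 / 2 = 21
W_min = ceil(21) = 21

21


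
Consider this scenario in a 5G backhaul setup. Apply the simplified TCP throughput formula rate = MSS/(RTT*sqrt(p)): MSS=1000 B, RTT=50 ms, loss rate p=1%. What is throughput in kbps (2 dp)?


Given: MSS = 1000 bytes, RTT = 50 ms, loss = 1%
RTT in seconds = 50 / 1000 = 0.05
Loss rate = 1% = 0.01
sqrt(loss) = sqrt(0.01) = 0.1
Throughput (bytes/s) = 1000 / (0.05 * 0.1) = 200000.0000
Throughput (kbps) = 200000.0000 * 8 / 1000 = 1600.000000 -> 1600.00 kbps (2 dp)

1600.00


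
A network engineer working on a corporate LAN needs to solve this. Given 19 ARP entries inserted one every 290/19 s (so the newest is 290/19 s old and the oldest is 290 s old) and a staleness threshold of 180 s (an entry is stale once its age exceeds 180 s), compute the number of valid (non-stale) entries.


Ages are k * 290/19 s for k = 1..19 (spacing = 15.2632 s).
Entry k is valid iff k * 290/19 <= 180 iff k <= 19 * 180 / 290 = 11.7931
n_valid = floor(11.7931) = 11
(n_stale = 19 - 11 = 8)

11


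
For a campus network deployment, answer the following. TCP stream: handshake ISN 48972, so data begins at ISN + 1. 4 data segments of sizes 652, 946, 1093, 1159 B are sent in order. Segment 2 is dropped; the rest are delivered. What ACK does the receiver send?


SYN uses sequence number 48972; first data byte = ISN + 1 = 48973.
Segment 1: SEQ = 48973, len = 652 B, covers [48973, 49624]
Segment 2: SEQ = 49625, len = 946 B, covers [49625, 50570] [LOST]
Segment 3: SEQ = 50571, len = 1093 B, covers [50571, 51663]
Segment 4: SEQ = 51664, len = 1159 B, covers [51664, 52822]
In-order data received: bytes [48973, 49624] (segments 1..1).
Segment 2 missing -> gap begins at byte 49625; later segments buffered out of order.
Cumulative ACK = next expected in-order byte = 48973 + 652 = 49625

49625


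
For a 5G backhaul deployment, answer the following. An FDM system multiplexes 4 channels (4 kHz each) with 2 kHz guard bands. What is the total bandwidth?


Given: 4 channels, 4 kHz each, guard = 2 kHz
Channel bandwidth = 4 * 4 = 16 kHz
Guard bands = 3 gaps * 2 kHz = 6 kHz
Total = 16 + 6 = 22 kHz

22


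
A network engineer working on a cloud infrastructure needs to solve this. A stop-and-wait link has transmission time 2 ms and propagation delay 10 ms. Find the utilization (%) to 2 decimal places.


Given: Ttrans = 2 ms, Tprop = 10 ms
RTT = 2 * Tprop = 2 * 10 = 20 ms
U = Ttrans / (Ttrans + RTT)
U = 2 / (2 + 20)
U = 2 / 22 = 0.090909
U% = 9.09%

9.09


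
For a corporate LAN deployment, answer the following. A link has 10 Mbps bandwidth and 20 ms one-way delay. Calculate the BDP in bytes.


Given: bandwidth = 10 Mbps, delay = 20 ms
BDP in bits = 10 * 10^6 * 20 / 1000
BDP in bits = 200000
BDP in bytes = 200000 / 8 = 25000

25000


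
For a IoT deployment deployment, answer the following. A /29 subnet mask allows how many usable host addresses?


Given: subnet mask /29
Host bits = 32 - 29 = 3
Total addresses = 2^3 = 8
Usable hosts = 8 - 2 (network + broadcast) = 6

6


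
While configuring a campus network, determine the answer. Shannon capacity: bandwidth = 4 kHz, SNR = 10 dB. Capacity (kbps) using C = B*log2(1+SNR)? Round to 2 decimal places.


Given: B = 4 kHz, SNR = 10 dB
SNR linear = 10^(10/10) = 10
1 + SNR = 11
log2(11) = 3.4594316186
C = 4 * 1000 * 3.4594316186 = 13837.7265 bps
C = 13.837726 kbps -> 13.84 kbps (2 dp)

13.84


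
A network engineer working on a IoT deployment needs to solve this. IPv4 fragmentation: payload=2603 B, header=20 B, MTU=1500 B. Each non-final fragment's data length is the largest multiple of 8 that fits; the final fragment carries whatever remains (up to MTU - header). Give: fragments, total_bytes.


Max data per non-final fragment = floor((MTU - header)/8)*8 = floor((1500 - 20)/8)*8 = floor(1480/8)*8 = 1480 B
Final fragment needs no 8-byte alignment: it can carry up to MTU - header = 1480 B
Non-final fragments needed = ceil((payload - 1480) / 1480) = ceil(1123/1480) = ceil(0.7588) = 1
Number of fragments = 1 + 1 = 2
Fragment sizes (data): 1 * 1480 B + 1123 B (last, 1123 <= 1480 OK)
Total bytes sent = payload + n_frags * header = 2603 + 2*20 = 2603 + 40 = 2643 B

2, 2643


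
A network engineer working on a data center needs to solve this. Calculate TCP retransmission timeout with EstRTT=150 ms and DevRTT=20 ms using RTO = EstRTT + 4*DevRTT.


Given: EstRTT = 150 ms, DevRTT = 20 ms
Timeout = EstRTT + 4 * DevRTT
4 * DevRTT = 4 * 20 = 80
Timeout = 150 + 80 = 230 ms

230


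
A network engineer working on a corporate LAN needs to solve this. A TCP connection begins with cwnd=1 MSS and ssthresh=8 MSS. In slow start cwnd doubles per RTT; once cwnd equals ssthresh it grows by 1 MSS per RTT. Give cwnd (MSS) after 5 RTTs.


RTT 0: cwnd = 1 MSS (initial)
RTT 1: cwnd = 2 MSS (slow start, doubled)
RTT 2: cwnd = 4 MSS (slow start, doubled)
RTT 3: cwnd = 8 MSS (slow start, doubled)
RTT 4: cwnd = 9 MSS (congestion avoidance, +1)
RTT 5: cwnd = 10 MSS (congestion avoidance, +1)

10


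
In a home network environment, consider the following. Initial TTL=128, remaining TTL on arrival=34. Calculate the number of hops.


Given: initial TTL = 128, received TTL = 34
Hops = initial TTL - received TTL
Hops = 128 - 34 = 94

94


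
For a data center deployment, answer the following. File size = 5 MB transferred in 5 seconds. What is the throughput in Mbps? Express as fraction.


Given: file = 5 MB, time = 5 s
File in Mb = 5 * 8 = 40 Mb
Throughput = 40 / 5 Mbps
Throughput = 8 Mbps

8


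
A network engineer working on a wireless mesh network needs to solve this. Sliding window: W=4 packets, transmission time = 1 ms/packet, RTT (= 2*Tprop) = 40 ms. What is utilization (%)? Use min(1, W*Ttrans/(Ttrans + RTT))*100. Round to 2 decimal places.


Given: W = 4, Ttrans = 1 ms, RTT = 40 ms (= 2 * Tprop, Tprop = 20 ms)
Cycle time = Ttrans + RTT = 1 + 40 = 41 ms (first packet sent until its ACK returns)
W * Ttrans = 4 * 1 = 4 ms of sending per cycle
W * Ttrans / (Ttrans + RTT) = 4 / 41 = 0.097561
U = min(1, 0.097561) = 0.097561
U% = 9.76%

9.76


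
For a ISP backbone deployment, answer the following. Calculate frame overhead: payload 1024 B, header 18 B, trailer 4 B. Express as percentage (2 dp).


Given: payload = 1024 B, header = 18 B, trailer = 4 B
Overhead bytes = header + trailer = 18 + 4 = 22
Total frame = payload + overhead = 1024 + 22 = 1046
Overhead % = 22 / 1046 * 100 = 2.1033% -> 2.10% (2 dp)

2.10


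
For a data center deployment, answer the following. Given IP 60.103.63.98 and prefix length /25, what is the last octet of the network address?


Given: IP = 60.103.63.98, prefix = /25
Subnet mask = 255.255.255.128
Last octet of IP: 98
Last octet of mask: 128
Network last octet = 98 AND 128 = 0

0


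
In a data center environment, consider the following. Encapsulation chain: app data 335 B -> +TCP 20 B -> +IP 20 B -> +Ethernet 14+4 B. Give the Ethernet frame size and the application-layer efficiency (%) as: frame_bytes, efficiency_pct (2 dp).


TCP segment = 335 + 20 = 355 B
IP packet = 355 + 20 = 375 B
Ethernet frame = 375 + 14 + 4 = 393 B
Efficiency = app / frame = 335 / 393 = 0.852417 = 85.2417% -> 85.24% (2 dp)

393, 85.24


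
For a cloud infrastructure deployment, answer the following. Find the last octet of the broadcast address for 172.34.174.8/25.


Given: IP = 172.34.174.8, prefix = /25
Host bits = 32 - 25 = 7
Network last octet = 8 AND mask = 0
Host part size = 2^7 - 1 = 127
Broadcast last octet = 0 OR 127 = 127

127


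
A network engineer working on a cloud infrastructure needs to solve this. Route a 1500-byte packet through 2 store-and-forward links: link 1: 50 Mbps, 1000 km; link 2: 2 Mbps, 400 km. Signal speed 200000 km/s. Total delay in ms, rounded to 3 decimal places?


Packet = 1500 bytes = 12000 bits. Store-and-forward: sum (t_trans + t_prop) per link.
Link 1: t_trans = 12000/(50*10^6) s = 0.2400 ms; t_prop = 1000/200000 s = 5.0000 ms; subtotal = 5.2400 ms
Link 2: t_trans = 12000/(2*10^6) s = 6.0000 ms; t_prop = 400/200000 s = 2.0000 ms; subtotal = 8.0000 ms
End-to-end = 5.2400 + 8.0000 = 13.2400 ms -> 13.240 ms (3 dp)

13.240


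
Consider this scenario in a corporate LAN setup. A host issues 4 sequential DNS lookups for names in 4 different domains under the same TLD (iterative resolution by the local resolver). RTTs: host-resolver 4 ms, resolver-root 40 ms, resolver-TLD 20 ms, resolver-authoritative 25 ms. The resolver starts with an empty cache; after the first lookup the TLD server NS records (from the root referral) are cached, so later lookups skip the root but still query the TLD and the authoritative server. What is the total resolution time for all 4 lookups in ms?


Lookup 1 (cold cache): local + root + TLD + auth = 4 + 40 + 20 + 25 = 89 ms
Lookups 2..4 (TLD NS cached -> skip root; new domain -> still ask TLD and auth): local + TLD + auth = 4 + 20 + 25 = 49 ms each
Remaining 3 lookups: 3 * 49 = 147 ms
Total = 89 + 147 = 236 ms

236


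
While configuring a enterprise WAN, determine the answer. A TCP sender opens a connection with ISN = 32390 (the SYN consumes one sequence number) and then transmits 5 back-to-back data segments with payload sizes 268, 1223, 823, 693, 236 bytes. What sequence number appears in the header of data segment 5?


The SYN occupies sequence number ISN = 32390, so the first data byte is ISN + 1 = 32391.
SEQ of data segment i = (ISN + 1) + sum of payload sizes of segments 1..i-1.
Segment 1: SEQ = 32391, payload = 268 bytes
Segment 2: SEQ = 32659, payload = 1223 bytes
Segment 3: SEQ = 33882, payload = 823 bytes
Segment 4: SEQ = 34705, payload = 693 bytes
Segment 5: SEQ = 35398, payload = 236 bytes
SEQ of segment 5 = 32391 + 268 + 1223 + 823 + 693 = 35398

35398


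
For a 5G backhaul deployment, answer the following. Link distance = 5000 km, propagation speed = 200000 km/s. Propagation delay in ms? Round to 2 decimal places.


Given: distance = 5000 km, speed = 200000 km/s
Delay = distance / speed = 5000 / 200000 seconds
Delay in ms = 5000 * 1000 / 200000
Delay = 25.0000 ms
Rounded to 2 dp = 25.00 ms

25.00
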